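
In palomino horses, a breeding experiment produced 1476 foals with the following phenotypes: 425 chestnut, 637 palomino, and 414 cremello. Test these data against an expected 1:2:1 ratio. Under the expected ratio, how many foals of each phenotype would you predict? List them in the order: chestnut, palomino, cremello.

Under the 1:2:1 hypothesis (Σ ratio = 4, N = 1476):
  chestnut: 1476 × 1/4 = 369
  palomino: 1476 × 2/4 = 738
  cremello: 1476 × 1/4 = 369

369, 738, 369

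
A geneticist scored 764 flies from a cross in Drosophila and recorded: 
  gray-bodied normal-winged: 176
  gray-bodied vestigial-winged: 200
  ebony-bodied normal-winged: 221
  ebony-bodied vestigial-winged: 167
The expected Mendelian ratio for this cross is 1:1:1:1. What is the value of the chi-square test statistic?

9.330

The 1:1:1:1 ratio has 4 parts, so with N = 764 the expected counts are:
  gray-bodied normal-winged: 764 × 1/4 = 191
  gray-bodied vestigial-winged: 764 × 1/4 = 191
  ebony-bodied normal-winged: 764 × 1/4 = 191
  ebony-bodied vestigial-winged: 764 × 1/4 = 191
χ² = Σ (O − E)² / E
  gray-bodied normal-winged: (176 − 191)² / 191 = 1.1780
  gray-bodied vestigial-winged: (200 − 191)² / 191 = 0.4241
  ebony-bodied normal-winged: (221 − 191)² / 191 = 4.7120
  ebony-bodied vestigial-winged: (167 − 191)² / 191 = 3.0157
χ² = 1.1780 + 0.4241 + 4.7120 + 3.0157 = 9.3298 ≈ 9.330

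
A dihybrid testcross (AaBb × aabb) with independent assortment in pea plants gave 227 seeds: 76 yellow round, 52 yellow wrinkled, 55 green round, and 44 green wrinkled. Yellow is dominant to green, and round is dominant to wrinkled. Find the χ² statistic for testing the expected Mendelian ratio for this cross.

9.846

A dihybrid testcross with independent assortment gives a 1:1:1:1 ratio.
Under the 1:1:1:1 hypothesis (Σ ratio = 4, N = 227):
  yellow round: 227 × 1/4 = 56.75
  yellow wrinkled: 227 × 1/4 = 56.75
  green round: 227 × 1/4 = 56.75
  green wrinkled: 227 × 1/4 = 56.75
χ² = Σ (O − E)² / E
  yellow round: (76 − 56.75)² / 56.75 = 6.5297
  yellow wrinkled: (52 − 56.75)² / 56.75 = 0.3976
  green round: (55 − 56.75)² / 56.75 = 0.0540
  green wrinkled: (44 − 56.75)² / 56.75 = 2.8645
χ² = 6.5297 + 0.3976 + 0.0540 + 2.8645 = 9.8458 ≈ 9.846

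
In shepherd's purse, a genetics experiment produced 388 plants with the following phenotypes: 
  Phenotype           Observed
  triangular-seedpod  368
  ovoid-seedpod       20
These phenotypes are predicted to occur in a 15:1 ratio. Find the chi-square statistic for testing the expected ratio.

0.795

The 15:1 ratio has 16 parts, so with N = 388 the expected counts are:
  triangular-seedpod: 388 × 15/16 = 363.75
  ovoid-seedpod: 388 × 1/16 = 24.25
χ² = Σ (O − E)² / E
  triangular-seedpod: (368 − 363.75)² / 363.75 = 0.0497
  ovoid-seedpod: (20 − 24.25)² / 24.25 = 0.7448
χ² = 0.0497 + 0.7448 = 0.7945 ≈ 0.795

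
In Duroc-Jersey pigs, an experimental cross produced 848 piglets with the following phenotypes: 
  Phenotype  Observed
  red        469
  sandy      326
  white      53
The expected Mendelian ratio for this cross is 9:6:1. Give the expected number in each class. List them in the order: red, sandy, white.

Total ratio parts = 16. Expected numbers out of 848:
  red: 848 × 9/16 = 477
  sandy: 848 × 6/16 = 318
  white: 848 × 1/16 = 53

477, 318, 53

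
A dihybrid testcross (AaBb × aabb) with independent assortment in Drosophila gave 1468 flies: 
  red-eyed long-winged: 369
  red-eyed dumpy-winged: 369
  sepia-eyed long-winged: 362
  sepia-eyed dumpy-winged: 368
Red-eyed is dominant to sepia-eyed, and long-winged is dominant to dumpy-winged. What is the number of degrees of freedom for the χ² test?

A dihybrid testcross with independent assortment gives a 1:1:1:1 ratio.
A goodness-of-fit test with 4 phenotype classes has df = 4 − 1 = 3.

3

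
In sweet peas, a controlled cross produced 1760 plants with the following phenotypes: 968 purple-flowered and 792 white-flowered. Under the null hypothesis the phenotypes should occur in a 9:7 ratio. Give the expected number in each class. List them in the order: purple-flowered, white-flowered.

990, 770

The 9:7 ratio has 16 parts, so with N = 1760 the expected counts are:
  purple-flowered: 1760 × 9/16 = 990
  white-flowered: 1760 × 7/16 = 770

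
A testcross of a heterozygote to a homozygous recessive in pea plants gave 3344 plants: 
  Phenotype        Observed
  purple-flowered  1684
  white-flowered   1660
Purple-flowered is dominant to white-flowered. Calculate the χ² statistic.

0.172

A testcross of a heterozygote (Aa × aa) gives a 1:1 phenotypic ratio.
The 1:1 ratio has 2 parts, so with N = 3344 the expected counts are:
  purple-flowered: 3344 × 1/2 = 1672
  white-flowered: 3344 × 1/2 = 1672
χ² = Σ (O − E)² / E
  purple-flowered: (1684 − 1672)² / 1672 = 0.0861
  white-flowered: (1660 − 1672)² / 1672 = 0.0861
χ² = 0.0861 + 0.0861 = 0.1722 ≈ 0.172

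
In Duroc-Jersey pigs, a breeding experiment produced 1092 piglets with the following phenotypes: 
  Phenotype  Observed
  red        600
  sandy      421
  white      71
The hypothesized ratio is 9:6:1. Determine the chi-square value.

0.764

Under the 9:6:1 hypothesis (Σ ratio = 16, N = 1092):
  red: 1092 × 9/16 = 614.25
  sandy: 1092 × 6/16 = 409.5
  white: 1092 × 1/16 = 68.25
χ² = Σ (O − E)² / E
  red: (600 − 614.25)² / 614.25 = 0.3306
  sandy: (421 − 409.5)² / 409.5 = 0.3230
  white: (71 − 68.25)² / 68.25 = 0.1108
χ² = 0.3306 + 0.3230 + 0.1108 = 0.7644 ≈ 0.764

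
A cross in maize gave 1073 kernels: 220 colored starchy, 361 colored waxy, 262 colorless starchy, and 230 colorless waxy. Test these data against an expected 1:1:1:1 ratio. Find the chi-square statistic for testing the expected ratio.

46.348

Total ratio parts = 4. Expected numbers out of 1073:
  colored starchy: 1073 × 1/4 = 268.25
  colored waxy: 1073 × 1/4 = 268.25
  colorless starchy: 1073 × 1/4 = 268.25
  colorless waxy: 1073 × 1/4 = 268.25
χ² = Σ (O − E)² / E
  colored starchy: (220 − 268.25)² / 268.25 = 8.6787
  colored waxy: (361 − 268.25)² / 268.25 = 32.0692
  colorless starchy: (262 − 268.25)² / 268.25 = 0.1456
  colorless waxy: (230 − 268.25)² / 268.25 = 5.4541
χ² = 8.6787 + 32.0692 + 0.1456 + 5.4541 = 46.3476 ≈ 46.348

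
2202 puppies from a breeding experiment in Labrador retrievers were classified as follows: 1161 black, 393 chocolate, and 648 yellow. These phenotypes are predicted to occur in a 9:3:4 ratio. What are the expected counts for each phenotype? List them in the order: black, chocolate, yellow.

1238.625, 412.875, 550.5

The 9:3:4 ratio has 16 parts, so with N = 2202 the expected counts are:
  black: 2202 × 9/16 = 1238.625
  chocolate: 2202 × 3/16 = 412.875
  yellow: 2202 × 4/16 = 550.5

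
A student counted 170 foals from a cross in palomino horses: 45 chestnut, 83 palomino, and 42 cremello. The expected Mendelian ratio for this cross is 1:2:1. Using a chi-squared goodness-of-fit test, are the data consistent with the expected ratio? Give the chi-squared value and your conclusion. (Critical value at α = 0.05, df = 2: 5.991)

Expected counts for N = 170 under a 1:2:1 ratio (total parts = 4):
  chestnut: 170 × 1/4 = 42.5
  palomino: 170 × 2/4 = 85
  cremello: 170 × 1/4 = 42.5
χ² = Σ (O − E)² / E
  chestnut: (45 − 42.5)² / 42.5 = 0.1471
  palomino: (83 − 85)² / 85 = 0.0471
  cremello: (42 − 42.5)² / 42.5 = 0.0059
χ² = 0.1471 + 0.0471 + 0.0059 = 0.2001 ≈ 0.200
Degrees of freedom = 3 − 1 = 2; critical value at α = 0.05 is 5.991.
Since 0.200 < 5.991, we fail to reject the null hypothesis — the data are consistent with the 1:2:1 ratio.

0.200; consistent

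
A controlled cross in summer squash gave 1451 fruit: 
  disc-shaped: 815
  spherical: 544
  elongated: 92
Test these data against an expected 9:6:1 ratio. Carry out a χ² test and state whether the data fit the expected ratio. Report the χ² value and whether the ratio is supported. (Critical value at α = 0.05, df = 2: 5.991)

0.021; consistent

Expected counts for N = 1451 under a 9:6:1 ratio (total parts = 16):
  disc-shaped: 1451 × 9/16 = 816.1875
  spherical: 1451 × 6/16 = 544.125
  elongated: 1451 × 1/16 = 90.6875
χ² = Σ (O − E)² / E
  disc-shaped: (815 − 816.1875)² / 816.1875 = 0.0017
  spherical: (544 − 544.125)² / 544.125 = 0.0000
  elongated: (92 − 90.6875)² / 90.6875 = 0.0190
χ² = 0.0017 + 0.0000 + 0.0190 = 0.0207 ≈ 0.021
Degrees of freedom = 3 − 1 = 2; critical value at α = 0.05 is 5.991.
Since 0.021 < 5.991, we fail to reject the null hypothesis — the data are consistent with the 9:6:1 ratio.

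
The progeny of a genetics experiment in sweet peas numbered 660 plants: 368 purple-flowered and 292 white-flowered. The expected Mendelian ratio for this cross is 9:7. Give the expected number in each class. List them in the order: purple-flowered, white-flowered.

Total ratio parts = 16. Expected numbers out of 660:
  purple-flowered: 660 × 9/16 = 371.25
  white-flowered: 660 × 7/16 = 288.75

371.25, 288.75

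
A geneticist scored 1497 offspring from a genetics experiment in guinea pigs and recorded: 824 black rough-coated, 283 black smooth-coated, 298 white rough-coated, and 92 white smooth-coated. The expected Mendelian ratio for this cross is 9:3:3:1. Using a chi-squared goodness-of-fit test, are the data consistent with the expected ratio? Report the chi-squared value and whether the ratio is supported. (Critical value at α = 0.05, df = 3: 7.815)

1.500; consistent

Expected counts for N = 1497 under a 9:3:3:1 ratio (total parts = 16):
  black rough-coated: 1497 × 9/16 = 842.0625
  black smooth-coated: 1497 × 3/16 = 280.6875
  white rough-coated: 1497 × 3/16 = 280.6875
  white smooth-coated: 1497 × 1/16 = 93.5625
χ² = Σ (O − E)² / E
  black rough-coated: (824 − 842.0625)² / 842.0625 = 0.3874
  black smooth-coated: (283 − 280.6875)² / 280.6875 = 0.0191
  white rough-coated: (298 − 280.6875)² / 280.6875 = 1.0678
  white smooth-coated: (92 − 93.5625)² / 93.5625 = 0.0261
χ² = 0.3874 + 0.0191 + 1.0678 + 0.0261 = 1.5004 ≈ 1.500
Degrees of freedom = 4 − 1 = 3; critical value at α = 0.05 is 7.815.
Since 1.500 < 7.815, we fail to reject the null hypothesis — the data are consistent with the 9:3:3:1 ratio.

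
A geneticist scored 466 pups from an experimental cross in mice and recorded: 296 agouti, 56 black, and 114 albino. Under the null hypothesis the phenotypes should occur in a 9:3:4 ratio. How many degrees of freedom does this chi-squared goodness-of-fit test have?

2

A goodness-of-fit test with 3 phenotype classes has df = 3 − 1 = 2.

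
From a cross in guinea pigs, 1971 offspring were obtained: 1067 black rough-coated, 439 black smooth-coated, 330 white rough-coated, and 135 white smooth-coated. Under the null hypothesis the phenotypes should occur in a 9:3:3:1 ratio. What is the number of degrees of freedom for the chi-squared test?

A goodness-of-fit test with 4 phenotype classes has df = 4 − 1 = 3.

3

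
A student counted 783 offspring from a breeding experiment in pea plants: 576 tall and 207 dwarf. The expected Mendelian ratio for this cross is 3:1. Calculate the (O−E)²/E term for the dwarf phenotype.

Under the 3:1 hypothesis (Σ ratio = 4, N = 783):
  tall: 783 × 3/4 = 587.25
  dwarf: 783 × 1/4 = 195.75
Contribution of dwarf: (207 − 195.75)² / 195.75 = 0.6466

0.647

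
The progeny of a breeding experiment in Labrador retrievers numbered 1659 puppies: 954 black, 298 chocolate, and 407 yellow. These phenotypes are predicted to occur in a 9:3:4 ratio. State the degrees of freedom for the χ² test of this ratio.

2

A goodness-of-fit test with 3 phenotype classes has df = 3 − 1 = 2.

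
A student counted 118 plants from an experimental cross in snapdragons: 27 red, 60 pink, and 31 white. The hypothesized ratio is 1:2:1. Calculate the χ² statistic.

0.305

Under the 1:2:1 hypothesis (Σ ratio = 4, N = 118):
  red: 118 × 1/4 = 29.5
  pink: 118 × 2/4 = 59
  white: 118 × 1/4 = 29.5
χ² = Σ (O − E)² / E
  red: (27 − 29.5)² / 29.5 = 0.2119
  pink: (60 − 59)² / 59 = 0.0169
  white: (31 − 29.5)² / 29.5 = 0.0763
χ² = 0.2119 + 0.0169 + 0.0763 = 0.3051 ≈ 0.305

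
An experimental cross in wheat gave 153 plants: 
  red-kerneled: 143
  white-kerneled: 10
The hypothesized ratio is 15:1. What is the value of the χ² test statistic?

Under the 15:1 hypothesis (Σ ratio = 16, N = 153):
  red-kerneled: 153 × 15/16 = 143.4375
  white-kerneled: 153 × 1/16 = 9.5625
χ² = Σ (O − E)² / E
  red-kerneled: (143 − 143.4375)² / 143.4375 = 0.0013
  white-kerneled: (10 − 9.5625)² / 9.5625 = 0.0200
χ² = 0.0013 + 0.0200 = 0.0213 ≈ 0.021

0.021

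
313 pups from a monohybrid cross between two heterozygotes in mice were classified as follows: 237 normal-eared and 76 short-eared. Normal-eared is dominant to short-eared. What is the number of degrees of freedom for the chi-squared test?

For a monohybrid cross between heterozygotes with complete dominance, the expected phenotypic ratio is 3:1.
A goodness-of-fit test with 2 phenotype classes has df = 2 − 1 = 1.

1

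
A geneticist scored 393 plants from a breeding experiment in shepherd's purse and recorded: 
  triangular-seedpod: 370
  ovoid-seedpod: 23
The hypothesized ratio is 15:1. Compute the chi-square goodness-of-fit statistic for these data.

0.106

Total ratio parts = 16. Expected numbers out of 393:
  triangular-seedpod: 393 × 15/16 = 368.4375
  ovoid-seedpod: 393 × 1/16 = 24.5625
χ² = Σ (O − E)² / E
  triangular-seedpod: (370 − 368.4375)² / 368.4375 = 0.0066
  ovoid-seedpod: (23 − 24.5625)² / 24.5625 = 0.0994
χ² = 0.0066 + 0.0994 = 0.106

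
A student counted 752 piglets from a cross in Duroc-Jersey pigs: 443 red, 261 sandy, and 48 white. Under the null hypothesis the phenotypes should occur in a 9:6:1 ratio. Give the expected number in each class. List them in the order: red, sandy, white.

Total ratio parts = 16. Expected numbers out of 752:
  red: 752 × 9/16 = 423
  sandy: 752 × 6/16 = 282
  white: 752 × 1/16 = 47

423, 282, 47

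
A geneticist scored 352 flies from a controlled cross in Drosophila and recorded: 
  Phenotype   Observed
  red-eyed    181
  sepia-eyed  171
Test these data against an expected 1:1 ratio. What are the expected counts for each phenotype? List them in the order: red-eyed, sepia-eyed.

176, 176

Total ratio parts = 2. Expected numbers out of 352:
  red-eyed: 352 × 1/2 = 176
  sepia-eyed: 352 × 1/2 = 176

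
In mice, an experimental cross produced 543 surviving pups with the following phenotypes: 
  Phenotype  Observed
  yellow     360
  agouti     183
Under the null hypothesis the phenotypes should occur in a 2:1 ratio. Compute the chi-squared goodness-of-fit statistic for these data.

Under the 2:1 hypothesis (Σ ratio = 3, N = 543):
  yellow: 543 × 2/3 = 362
  agouti: 543 × 1/3 = 181
χ² = Σ (O − E)² / E
  yellow: (360 − 362)² / 362 = 0.0110
  agouti: (183 − 181)² / 181 = 0.0221
χ² = 0.0110 + 0.0221 = 0.0331 ≈ 0.033

0.033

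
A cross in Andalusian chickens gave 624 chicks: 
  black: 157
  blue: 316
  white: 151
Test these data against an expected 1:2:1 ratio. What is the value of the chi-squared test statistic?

Total ratio parts = 4. Expected numbers out of 624:
  black: 624 × 1/4 = 156
  blue: 624 × 2/4 = 312
  white: 624 × 1/4 = 156
χ² = Σ (O − E)² / E
  black: (157 − 156)² / 156 = 0.0064
  blue: (316 − 312)² / 312 = 0.0513
  white: (151 − 156)² / 156 = 0.1603
χ² = 0.0064 + 0.0513 + 0.1603 = 0.218

0.218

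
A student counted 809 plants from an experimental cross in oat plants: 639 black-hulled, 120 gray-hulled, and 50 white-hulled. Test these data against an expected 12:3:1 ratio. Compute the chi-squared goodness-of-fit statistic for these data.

8.340

Under the 12:3:1 hypothesis (Σ ratio = 16, N = 809):
  black-hulled: 809 × 12/16 = 606.75
  gray-hulled: 809 × 3/16 = 151.6875
  white-hulled: 809 × 1/16 = 50.5625
χ² = Σ (O − E)² / E
  black-hulled: (639 − 606.75)² / 606.75 = 1.7142
  gray-hulled: (120 − 151.6875)² / 151.6875 = 6.6195
  white-hulled: (50 − 50.5625)² / 50.5625 = 0.0063
χ² = 1.7142 + 6.6195 + 0.0063 = 8.340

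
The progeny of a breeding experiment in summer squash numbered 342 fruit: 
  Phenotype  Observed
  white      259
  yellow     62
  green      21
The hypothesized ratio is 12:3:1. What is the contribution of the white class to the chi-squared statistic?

0.024

Expected counts for N = 342 under a 12:3:1 ratio (total parts = 16):
  white: 342 × 12/16 = 256.5
  yellow: 342 × 3/16 = 64.125
  green: 342 × 1/16 = 21.375
Contribution of white: (259 − 256.5)² / 256.5 = 0.0244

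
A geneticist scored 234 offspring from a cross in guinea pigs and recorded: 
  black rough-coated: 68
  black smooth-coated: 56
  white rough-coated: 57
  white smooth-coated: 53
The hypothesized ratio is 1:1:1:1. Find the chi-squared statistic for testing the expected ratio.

The 1:1:1:1 ratio has 4 parts, so with N = 234 the expected counts are:
  black rough-coated: 234 × 1/4 = 58.5
  black smooth-coated: 234 × 1/4 = 58.5
  white rough-coated: 234 × 1/4 = 58.5
  white smooth-coated: 234 × 1/4 = 58.5
χ² = Σ (O − E)² / E
  black rough-coated: (68 − 58.5)² / 58.5 = 1.5427
  black smooth-coated: (56 − 58.5)² / 58.5 = 0.1068
  white rough-coated: (57 − 58.5)² / 58.5 = 0.0385
  white smooth-coated: (53 − 58.5)² / 58.5 = 0.5171
χ² = 1.5427 + 0.1068 + 0.0385 + 0.5171 = 2.2051 ≈ 2.205

2.205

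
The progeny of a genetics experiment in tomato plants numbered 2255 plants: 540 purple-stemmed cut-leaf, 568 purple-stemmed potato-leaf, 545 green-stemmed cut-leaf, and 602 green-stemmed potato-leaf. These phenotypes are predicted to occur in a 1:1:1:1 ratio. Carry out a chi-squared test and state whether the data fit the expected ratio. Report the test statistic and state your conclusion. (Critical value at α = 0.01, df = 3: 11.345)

The 1:1:1:1 ratio has 4 parts, so with N = 2255 the expected counts are:
  purple-stemmed cut-leaf: 2255 × 1/4 = 563.75
  purple-stemmed potato-leaf: 2255 × 1/4 = 563.75
  green-stemmed cut-leaf: 2255 × 1/4 = 563.75
  green-stemmed potato-leaf: 2255 × 1/4 = 563.75
χ² = Σ (O − E)² / E
  purple-stemmed cut-leaf: (540 − 563.75)² / 563.75 = 1.0006
  purple-stemmed potato-leaf: (568 − 563.75)² / 563.75 = 0.0320
  green-stemmed cut-leaf: (545 − 563.75)² / 563.75 = 0.6236
  green-stemmed potato-leaf: (602 − 563.75)² / 563.75 = 2.5952
χ² = 1.0006 + 0.0320 + 0.6236 + 2.5952 = 4.2514 ≈ 4.251
Degrees of freedom = 4 − 1 = 3; critical value at α = 0.01 is 11.345.
Since 4.251 < 11.345, we fail to reject the null hypothesis — the data are consistent with the 1:1:1:1 ratio.

4.251; consistent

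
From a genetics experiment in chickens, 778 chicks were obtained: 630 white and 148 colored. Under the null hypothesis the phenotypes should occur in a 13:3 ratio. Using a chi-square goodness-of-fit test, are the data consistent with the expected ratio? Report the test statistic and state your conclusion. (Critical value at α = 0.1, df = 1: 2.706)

Under the 13:3 hypothesis (Σ ratio = 16, N = 778):
  white: 778 × 13/16 = 632.125
  colored: 778 × 3/16 = 145.875
χ² = Σ (O − E)² / E
  white: (630 − 632.125)² / 632.125 = 0.0071
  colored: (148 − 145.875)² / 145.875 = 0.0310
χ² = 0.0071 + 0.0310 = 0.0381 ≈ 0.038
Degrees of freedom = 2 − 1 = 1; critical value at α = 0.1 is 2.706.
Since 0.038 < 2.706, we fail to reject the null hypothesis — the data are consistent with the 13:3 ratio.

0.038; consistent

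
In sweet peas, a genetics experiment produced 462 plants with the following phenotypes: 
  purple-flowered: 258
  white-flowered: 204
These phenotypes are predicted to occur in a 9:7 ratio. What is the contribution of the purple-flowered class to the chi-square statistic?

Expected counts for N = 462 under a 9:7 ratio (total parts = 16):
  purple-flowered: 462 × 9/16 = 259.875
  white-flowered: 462 × 7/16 = 202.125
Contribution of purple-flowered: (258 − 259.875)² / 259.875 = 0.0135

0.014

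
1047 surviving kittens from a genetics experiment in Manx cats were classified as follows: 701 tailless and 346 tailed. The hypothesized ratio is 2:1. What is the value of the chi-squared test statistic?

0.039

Expected counts for N = 1047 under a 2:1 ratio (total parts = 3):
  tailless: 1047 × 2/3 = 698
  tailed: 1047 × 1/3 = 349
χ² = Σ (O − E)² / E
  tailless: (701 − 698)² / 698 = 0.0129
  tailed: (346 − 349)² / 349 = 0.0258
χ² = 0.0129 + 0.0258 = 0.0387 ≈ 0.039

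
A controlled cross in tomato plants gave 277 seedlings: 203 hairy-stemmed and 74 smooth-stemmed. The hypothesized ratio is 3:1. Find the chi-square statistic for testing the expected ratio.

Expected counts for N = 277 under a 3:1 ratio (total parts = 4):
  hairy-stemmed: 277 × 3/4 = 207.75
  smooth-stemmed: 277 × 1/4 = 69.25
χ² = Σ (O − E)² / E
  hairy-stemmed: (203 − 207.75)² / 207.75 = 0.1086
  smooth-stemmed: (74 − 69.25)² / 69.25 = 0.3258
χ² = 0.1086 + 0.3258 = 0.4344 ≈ 0.434

0.434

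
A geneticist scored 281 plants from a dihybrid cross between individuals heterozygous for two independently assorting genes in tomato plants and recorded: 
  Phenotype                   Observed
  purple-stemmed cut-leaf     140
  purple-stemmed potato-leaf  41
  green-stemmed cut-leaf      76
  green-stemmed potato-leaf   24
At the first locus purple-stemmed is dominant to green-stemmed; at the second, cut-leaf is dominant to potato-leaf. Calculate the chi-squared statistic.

A dihybrid F₂ with independent assortment and complete dominance at both loci gives a 9:3:3:1 phenotypic ratio.
Total ratio parts = 16. Expected numbers out of 281:
  purple-stemmed cut-leaf: 281 × 9/16 = 158.0625
  purple-stemmed potato-leaf: 281 × 3/16 = 52.6875
  green-stemmed cut-leaf: 281 × 3/16 = 52.6875
  green-stemmed potato-leaf: 281 × 1/16 = 17.5625
χ² = Σ (O − E)² / E
  purple-stemmed cut-leaf: (140 − 158.0625)² / 158.0625 = 2.0641
  purple-stemmed potato-leaf: (41 − 52.6875)² / 52.6875 = 2.5926
  green-stemmed cut-leaf: (76 − 52.6875)² / 52.6875 = 10.3150
  green-stemmed potato-leaf: (24 − 17.5625)² / 17.5625 = 2.3597
χ² = 2.0641 + 2.5926 + 10.3150 + 2.3597 = 17.3314 ≈ 17.331

17.331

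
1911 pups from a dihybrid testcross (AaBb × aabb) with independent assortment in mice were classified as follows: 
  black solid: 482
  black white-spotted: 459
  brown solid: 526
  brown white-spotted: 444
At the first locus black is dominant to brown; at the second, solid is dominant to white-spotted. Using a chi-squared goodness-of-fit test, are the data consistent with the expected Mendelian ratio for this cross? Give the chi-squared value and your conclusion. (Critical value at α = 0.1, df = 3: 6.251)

A dihybrid testcross with independent assortment gives a 1:1:1:1 ratio.
Under the 1:1:1:1 hypothesis (Σ ratio = 4, N = 1911):
  black solid: 1911 × 1/4 = 477.75
  black white-spotted: 1911 × 1/4 = 477.75
  brown solid: 1911 × 1/4 = 477.75
  brown white-spotted: 1911 × 1/4 = 477.75
χ² = Σ (O − E)² / E
  black solid: (482 − 477.75)² / 477.75 = 0.0378
  black white-spotted: (459 − 477.75)² / 477.75 = 0.7359
  brown solid: (526 − 477.75)² / 477.75 = 4.8730
  brown white-spotted: (444 − 477.75)² / 477.75 = 2.3842
χ² = 0.0378 + 0.7359 + 4.8730 + 2.3842 = 8.0309 ≈ 8.031
Degrees of freedom = 4 − 1 = 3; critical value at α = 0.1 is 6.251.
Since 8.031 > 6.251, we reject the null hypothesis — the data do not fit the 1:1:1:1 ratio.

8.031; not consistent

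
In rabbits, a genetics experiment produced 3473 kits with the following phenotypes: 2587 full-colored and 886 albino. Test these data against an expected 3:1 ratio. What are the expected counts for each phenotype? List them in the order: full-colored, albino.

Total ratio parts = 4. Expected numbers out of 3473:
  full-colored: 3473 × 3/4 = 2604.75
  albino: 3473 × 1/4 = 868.25

2604.75, 868.25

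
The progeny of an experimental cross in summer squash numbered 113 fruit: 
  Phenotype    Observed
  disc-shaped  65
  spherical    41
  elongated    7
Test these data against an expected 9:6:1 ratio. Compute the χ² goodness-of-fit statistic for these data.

0.078

Expected counts for N = 113 under a 9:6:1 ratio (total parts = 16):
  disc-shaped: 113 × 9/16 = 63.5625
  spherical: 113 × 6/16 = 42.375
  elongated: 113 × 1/16 = 7.0625
χ² = Σ (O − E)² / E
  disc-shaped: (65 − 63.5625)² / 63.5625 = 0.0325
  spherical: (41 − 42.375)² / 42.375 = 0.0446
  elongated: (7 − 7.0625)² / 7.0625 = 0.0006
χ² = 0.0325 + 0.0446 + 0.0006 = 0.0777 ≈ 0.078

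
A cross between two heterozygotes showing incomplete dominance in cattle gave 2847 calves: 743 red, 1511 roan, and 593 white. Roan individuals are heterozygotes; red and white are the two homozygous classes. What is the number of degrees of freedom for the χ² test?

With incomplete dominance, a heterozygote × heterozygote cross gives a 1:2:1 phenotypic ratio.
A goodness-of-fit test with 3 phenotype classes has df = 3 − 1 = 2.

2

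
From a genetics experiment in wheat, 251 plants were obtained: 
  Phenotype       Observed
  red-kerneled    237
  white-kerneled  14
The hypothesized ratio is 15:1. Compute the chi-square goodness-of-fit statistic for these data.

0.194

Total ratio parts = 16. Expected numbers out of 251:
  red-kerneled: 251 × 15/16 = 235.3125
  white-kerneled: 251 × 1/16 = 15.6875
χ² = Σ (O − E)² / E
  red-kerneled: (237 − 235.3125)² / 235.3125 = 0.0121
  white-kerneled: (14 − 15.6875)² / 15.6875 = 0.1815
χ² = 0.0121 + 0.1815 = 0.1936 ≈ 0.194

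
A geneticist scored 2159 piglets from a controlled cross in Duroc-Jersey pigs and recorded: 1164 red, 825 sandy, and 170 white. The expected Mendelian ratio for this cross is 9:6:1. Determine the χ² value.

Expected counts for N = 2159 under a 9:6:1 ratio (total parts = 16):
  red: 2159 × 9/16 = 1214.4375
  sandy: 2159 × 6/16 = 809.625
  white: 2159 × 1/16 = 134.9375
χ² = Σ (O − E)² / E
  red: (1164 − 1214.4375)² / 1214.4375 = 2.0947
  sandy: (825 − 809.625)² / 809.625 = 0.2920
  white: (170 − 134.9375)² / 134.9375 = 9.1107
χ² = 2.0947 + 0.2920 + 9.1107 = 11.4974 ≈ 11.497

11.497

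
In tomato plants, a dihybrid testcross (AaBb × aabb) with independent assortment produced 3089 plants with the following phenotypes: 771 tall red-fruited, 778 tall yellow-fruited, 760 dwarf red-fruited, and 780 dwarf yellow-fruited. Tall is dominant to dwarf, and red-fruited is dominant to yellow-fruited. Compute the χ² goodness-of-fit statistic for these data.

A dihybrid testcross with independent assortment gives a 1:1:1:1 ratio.
Under the 1:1:1:1 hypothesis (Σ ratio = 4, N = 3089):
  tall red-fruited: 3089 × 1/4 = 772.25
  tall yellow-fruited: 3089 × 1/4 = 772.25
  dwarf red-fruited: 3089 × 1/4 = 772.25
  dwarf yellow-fruited: 3089 × 1/4 = 772.25
χ² = Σ (O − E)² / E
  tall red-fruited: (771 − 772.25)² / 772.25 = 0.0020
  tall yellow-fruited: (778 − 772.25)² / 772.25 = 0.0428
  dwarf red-fruited: (760 − 772.25)² / 772.25 = 0.1943
  dwarf yellow-fruited: (780 − 772.25)² / 772.25 = 0.0778
χ² = 0.0020 + 0.0428 + 0.1943 + 0.0778 = 0.3169 ≈ 0.317

0.317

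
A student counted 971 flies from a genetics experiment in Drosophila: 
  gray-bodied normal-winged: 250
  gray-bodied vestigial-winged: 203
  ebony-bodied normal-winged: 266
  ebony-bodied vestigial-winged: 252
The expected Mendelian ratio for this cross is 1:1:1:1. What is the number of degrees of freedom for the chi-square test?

A goodness-of-fit test with 4 phenotype classes has df = 4 − 1 = 3.

3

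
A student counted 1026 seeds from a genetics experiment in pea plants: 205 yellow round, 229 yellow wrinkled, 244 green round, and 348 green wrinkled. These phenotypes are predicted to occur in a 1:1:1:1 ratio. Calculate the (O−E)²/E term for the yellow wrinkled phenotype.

2.948

The 1:1:1:1 ratio has 4 parts, so with N = 1026 the expected counts are:
  yellow round: 1026 × 1/4 = 256.5
  yellow wrinkled: 1026 × 1/4 = 256.5
  green round: 1026 × 1/4 = 256.5
  green wrinkled: 1026 × 1/4 = 256.5
Contribution of yellow wrinkled: (229 − 256.5)² / 256.5 = 2.9483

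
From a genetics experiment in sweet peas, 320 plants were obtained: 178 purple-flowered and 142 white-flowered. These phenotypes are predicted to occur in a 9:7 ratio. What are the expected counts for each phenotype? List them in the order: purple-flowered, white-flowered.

Under the 9:7 hypothesis (Σ ratio = 16, N = 320):
  purple-flowered: 320 × 9/16 = 180
  white-flowered: 320 × 7/16 = 140

180, 140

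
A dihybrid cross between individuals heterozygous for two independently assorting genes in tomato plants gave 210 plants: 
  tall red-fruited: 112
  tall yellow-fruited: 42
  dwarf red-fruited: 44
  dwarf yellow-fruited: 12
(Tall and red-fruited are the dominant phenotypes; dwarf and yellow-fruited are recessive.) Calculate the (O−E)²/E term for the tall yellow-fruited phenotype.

A dihybrid F₂ with independent assortment and complete dominance at both loci gives a 9:3:3:1 phenotypic ratio.
The 9:3:3:1 ratio has 16 parts, so with N = 210 the expected counts are:
  tall red-fruited: 210 × 9/16 = 118.125
  tall yellow-fruited: 210 × 3/16 = 39.375
  dwarf red-fruited: 210 × 3/16 = 39.375
  dwarf yellow-fruited: 210 × 1/16 = 13.125
Contribution of tall yellow-fruited: (42 − 39.375)² / 39.375 = 0.1750

0.175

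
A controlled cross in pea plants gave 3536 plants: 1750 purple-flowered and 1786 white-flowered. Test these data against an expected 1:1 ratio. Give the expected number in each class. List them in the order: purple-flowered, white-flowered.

1768, 1768

Expected counts for N = 3536 under a 1:1 ratio (total parts = 2):
  purple-flowered: 3536 × 1/2 = 1768
  white-flowered: 3536 × 1/2 = 1768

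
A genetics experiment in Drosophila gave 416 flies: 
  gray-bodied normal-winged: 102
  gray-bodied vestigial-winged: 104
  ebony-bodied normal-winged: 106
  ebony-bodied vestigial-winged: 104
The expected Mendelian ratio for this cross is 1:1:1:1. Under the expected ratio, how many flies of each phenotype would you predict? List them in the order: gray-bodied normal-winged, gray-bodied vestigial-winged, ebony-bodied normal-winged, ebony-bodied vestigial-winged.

104, 104, 104, 104

The 1:1:1:1 ratio has 4 parts, so with N = 416 the expected counts are:
  gray-bodied normal-winged: 416 × 1/4 = 104
  gray-bodied vestigial-winged: 416 × 1/4 = 104
  ebony-bodied normal-winged: 416 × 1/4 = 104
  ebony-bodied vestigial-winged: 416 × 1/4 = 104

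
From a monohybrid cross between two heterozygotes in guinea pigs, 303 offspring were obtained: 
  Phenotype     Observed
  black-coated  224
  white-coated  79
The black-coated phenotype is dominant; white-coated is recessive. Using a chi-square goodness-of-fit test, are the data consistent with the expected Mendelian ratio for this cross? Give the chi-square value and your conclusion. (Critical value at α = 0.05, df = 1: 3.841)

For a monohybrid cross between heterozygotes with complete dominance, the expected phenotypic ratio is 3:1.
Total ratio parts = 4. Expected numbers out of 303:
  black-coated: 303 × 3/4 = 227.25
  white-coated: 303 × 1/4 = 75.75
χ² = Σ (O − E)² / E
  black-coated: (224 − 227.25)² / 227.25 = 0.0465
  white-coated: (79 − 75.75)² / 75.75 = 0.1394
χ² = 0.0465 + 0.1394 = 0.1859 ≈ 0.186
Degrees of freedom = 2 − 1 = 1; critical value at α = 0.05 is 3.841.
Since 0.186 < 3.841, we fail to reject the null hypothesis — the data are consistent with the 3:1 ratio.

0.186; consistent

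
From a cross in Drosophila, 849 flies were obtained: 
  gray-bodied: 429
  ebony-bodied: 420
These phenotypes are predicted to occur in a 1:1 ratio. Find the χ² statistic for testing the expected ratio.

0.095

The 1:1 ratio has 2 parts, so with N = 849 the expected counts are:
  gray-bodied: 849 × 1/2 = 424.5
  ebony-bodied: 849 × 1/2 = 424.5
χ² = Σ (O − E)² / E
  gray-bodied: (429 − 424.5)² / 424.5 = 0.0477
  ebony-bodied: (420 − 424.5)² / 424.5 = 0.0477
χ² = 0.0477 + 0.0477 = 0.0954 ≈ 0.095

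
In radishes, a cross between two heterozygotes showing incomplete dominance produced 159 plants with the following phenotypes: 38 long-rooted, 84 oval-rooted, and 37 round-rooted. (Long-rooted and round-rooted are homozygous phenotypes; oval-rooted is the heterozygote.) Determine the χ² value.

0.522

With incomplete dominance, a heterozygote × heterozygote cross gives a 1:2:1 phenotypic ratio.
The 1:2:1 ratio has 4 parts, so with N = 159 the expected counts are:
  long-rooted: 159 × 1/4 = 39.75
  oval-rooted: 159 × 2/4 = 79.5
  round-rooted: 159 × 1/4 = 39.75
χ² = Σ (O − E)² / E
  long-rooted: (38 − 39.75)² / 39.75 = 0.0770
  oval-rooted: (84 − 79.5)² / 79.5 = 0.2547
  round-rooted: (37 − 39.75)² / 39.75 = 0.1903
χ² = 0.0770 + 0.2547 + 0.1903 = 0.522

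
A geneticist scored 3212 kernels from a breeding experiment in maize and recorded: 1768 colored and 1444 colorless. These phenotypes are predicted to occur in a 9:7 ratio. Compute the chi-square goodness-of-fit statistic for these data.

Under the 9:7 hypothesis (Σ ratio = 16, N = 3212):
  colored: 3212 × 9/16 = 1806.75
  colorless: 3212 × 7/16 = 1405.25
χ² = Σ (O − E)² / E
  colored: (1768 − 1806.75)² / 1806.75 = 0.8311
  colorless: (1444 − 1405.25)² / 1405.25 = 1.0685
χ² = 0.8311 + 1.0685 = 1.8996 ≈ 1.900

1.900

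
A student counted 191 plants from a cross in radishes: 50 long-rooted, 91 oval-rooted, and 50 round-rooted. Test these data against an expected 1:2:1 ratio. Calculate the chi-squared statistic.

0.424

The 1:2:1 ratio has 4 parts, so with N = 191 the expected counts are:
  long-rooted: 191 × 1/4 = 47.75
  oval-rooted: 191 × 2/4 = 95.5
  round-rooted: 191 × 1/4 = 47.75
χ² = Σ (O − E)² / E
  long-rooted: (50 − 47.75)² / 47.75 = 0.1060
  oval-rooted: (91 − 95.5)² / 95.5 = 0.2120
  round-rooted: (50 − 47.75)² / 47.75 = 0.1060
χ² = 0.1060 + 0.2120 + 0.1060 = 0.424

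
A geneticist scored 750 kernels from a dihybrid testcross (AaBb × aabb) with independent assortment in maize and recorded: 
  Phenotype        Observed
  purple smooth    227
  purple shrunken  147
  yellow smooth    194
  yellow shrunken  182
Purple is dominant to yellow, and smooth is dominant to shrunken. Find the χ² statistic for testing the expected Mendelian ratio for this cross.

A dihybrid testcross with independent assortment gives a 1:1:1:1 ratio.
Total ratio parts = 4. Expected numbers out of 750:
  purple smooth: 750 × 1/4 = 187.5
  purple shrunken: 750 × 1/4 = 187.5
  yellow smooth: 750 × 1/4 = 187.5
  yellow shrunken: 750 × 1/4 = 187.5
χ² = Σ (O − E)² / E
  purple smooth: (227 − 187.5)² / 187.5 = 8.3213
  purple shrunken: (147 − 187.5)² / 187.5 = 8.7480
  yellow smooth: (194 − 187.5)² / 187.5 = 0.2253
  yellow shrunken: (182 − 187.5)² / 187.5 = 0.1613
χ² = 8.3213 + 8.7480 + 0.2253 + 0.1613 = 17.4559 ≈ 17.456

17.456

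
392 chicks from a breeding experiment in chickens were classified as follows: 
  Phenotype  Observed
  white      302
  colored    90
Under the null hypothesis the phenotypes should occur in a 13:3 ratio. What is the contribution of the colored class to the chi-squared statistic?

Under the 13:3 hypothesis (Σ ratio = 16, N = 392):
  white: 392 × 13/16 = 318.5
  colored: 392 × 3/16 = 73.5
Contribution of colored: (90 − 73.5)² / 73.5 = 3.7041

3.704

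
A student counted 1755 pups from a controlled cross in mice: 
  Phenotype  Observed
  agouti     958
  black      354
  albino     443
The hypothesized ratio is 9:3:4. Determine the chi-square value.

The 9:3:4 ratio has 16 parts, so with N = 1755 the expected counts are:
  agouti: 1755 × 9/16 = 987.1875
  black: 1755 × 3/16 = 329.0625
  albino: 1755 × 4/16 = 438.75
χ² = Σ (O − E)² / E
  agouti: (958 − 987.1875)² / 987.1875 = 0.8630
  black: (354 − 329.0625)² / 329.0625 = 1.8899
  albino: (443 − 438.75)² / 438.75 = 0.0412
χ² = 0.8630 + 1.8899 + 0.0412 = 2.7941 ≈ 2.794

2.794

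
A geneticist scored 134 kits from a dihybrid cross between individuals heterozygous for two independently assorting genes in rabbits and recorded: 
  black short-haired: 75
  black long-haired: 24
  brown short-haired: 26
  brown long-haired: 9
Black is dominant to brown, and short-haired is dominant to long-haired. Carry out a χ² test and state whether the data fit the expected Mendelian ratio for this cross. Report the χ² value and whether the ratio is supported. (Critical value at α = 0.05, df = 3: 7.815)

0.129; consistent

A dihybrid F₂ with independent assortment and complete dominance at both loci gives a 9:3:3:1 phenotypic ratio.
Under the 9:3:3:1 hypothesis (Σ ratio = 16, N = 134):
  black short-haired: 134 × 9/16 = 75.375
  black long-haired: 134 × 3/16 = 25.125
  brown short-haired: 134 × 3/16 = 25.125
  brown long-haired: 134 × 1/16 = 8.375
χ² = Σ (O − E)² / E
  black short-haired: (75 − 75.375)² / 75.375 = 0.0019
  black long-haired: (24 − 25.125)² / 25.125 = 0.0504
  brown short-haired: (26 − 25.125)² / 25.125 = 0.0305
  brown long-haired: (9 − 8.375)² / 8.375 = 0.0466
χ² = 0.0019 + 0.0504 + 0.0305 + 0.0466 = 0.1294 ≈ 0.129
Degrees of freedom = 4 − 1 = 3; critical value at α = 0.05 is 7.815.
Since 0.129 < 7.815, we fail to reject the null hypothesis — the data are consistent with the 9:3:3:1 ratio.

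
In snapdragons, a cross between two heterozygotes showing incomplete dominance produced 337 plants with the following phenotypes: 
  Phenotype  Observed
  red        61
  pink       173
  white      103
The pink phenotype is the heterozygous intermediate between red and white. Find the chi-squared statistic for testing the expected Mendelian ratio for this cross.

With incomplete dominance, a heterozygote × heterozygote cross gives a 1:2:1 phenotypic ratio.
Under the 1:2:1 hypothesis (Σ ratio = 4, N = 337):
  red: 337 × 1/4 = 84.25
  pink: 337 × 2/4 = 168.5
  white: 337 × 1/4 = 84.25
χ² = Σ (O − E)² / E
  red: (61 − 84.25)² / 84.25 = 6.4162
  pink: (173 − 168.5)² / 168.5 = 0.1202
  white: (103 − 84.25)² / 84.25 = 4.1728
χ² = 6.4162 + 0.1202 + 4.1728 = 10.7092 ≈ 10.709

10.709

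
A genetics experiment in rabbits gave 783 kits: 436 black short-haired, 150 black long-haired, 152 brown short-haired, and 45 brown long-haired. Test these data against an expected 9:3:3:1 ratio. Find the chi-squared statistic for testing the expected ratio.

Under the 9:3:3:1 hypothesis (Σ ratio = 16, N = 783):
  black short-haired: 783 × 9/16 = 440.4375
  black long-haired: 783 × 3/16 = 146.8125
  brown short-haired: 783 × 3/16 = 146.8125
  brown long-haired: 783 × 1/16 = 48.9375
χ² = Σ (O − E)² / E
  black short-haired: (436 − 440.4375)² / 440.4375 = 0.0447
  black long-haired: (150 − 146.8125)² / 146.8125 = 0.0692
  brown short-haired: (152 − 146.8125)² / 146.8125 = 0.1833
  brown long-haired: (45 − 48.9375)² / 48.9375 = 0.3168
χ² = 0.0447 + 0.0692 + 0.1833 + 0.3168 = 0.614

0.614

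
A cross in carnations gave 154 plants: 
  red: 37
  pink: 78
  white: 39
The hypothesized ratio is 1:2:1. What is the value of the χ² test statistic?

0.078

Expected counts for N = 154 under a 1:2:1 ratio (total parts = 4):
  red: 154 × 1/4 = 38.5
  pink: 154 × 2/4 = 77
  white: 154 × 1/4 = 38.5
χ² = Σ (O − E)² / E
  red: (37 − 38.5)² / 38.5 = 0.0584
  pink: (78 − 77)² / 77 = 0.0130
  white: (39 − 38.5)² / 38.5 = 0.0065
χ² = 0.0584 + 0.0130 + 0.0065 = 0.0779 ≈ 0.078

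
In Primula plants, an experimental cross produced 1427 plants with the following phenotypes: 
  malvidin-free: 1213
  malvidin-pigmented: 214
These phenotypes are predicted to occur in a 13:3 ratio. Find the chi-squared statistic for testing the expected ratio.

The 13:3 ratio has 16 parts, so with N = 1427 the expected counts are:
  malvidin-free: 1427 × 13/16 = 1159.4375
  malvidin-pigmented: 1427 × 3/16 = 267.5625
χ² = Σ (O − E)² / E
  malvidin-free: (1213 − 1159.4375)² / 1159.4375 = 2.4744
  malvidin-pigmented: (214 − 267.5625)² / 267.5625 = 10.7225
χ² = 2.4744 + 10.7225 = 13.1969 ≈ 13.197

13.197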